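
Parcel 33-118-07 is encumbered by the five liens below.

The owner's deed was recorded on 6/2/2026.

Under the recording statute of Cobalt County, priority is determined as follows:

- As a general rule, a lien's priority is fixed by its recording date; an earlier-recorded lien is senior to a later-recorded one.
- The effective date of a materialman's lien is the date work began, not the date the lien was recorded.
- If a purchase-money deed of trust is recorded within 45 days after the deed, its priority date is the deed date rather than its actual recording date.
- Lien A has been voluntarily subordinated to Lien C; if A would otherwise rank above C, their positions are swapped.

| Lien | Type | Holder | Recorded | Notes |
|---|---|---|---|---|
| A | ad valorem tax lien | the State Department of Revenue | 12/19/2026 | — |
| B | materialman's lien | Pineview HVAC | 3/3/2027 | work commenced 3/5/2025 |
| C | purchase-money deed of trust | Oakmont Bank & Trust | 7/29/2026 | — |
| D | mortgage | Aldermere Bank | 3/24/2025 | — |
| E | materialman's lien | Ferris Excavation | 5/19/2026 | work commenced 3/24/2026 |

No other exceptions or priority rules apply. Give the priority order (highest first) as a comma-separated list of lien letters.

Adjusting effective dates: B relates back to 3/5/2025 (work commenced); C was recorded 57 days after the deed, outside the 45-day window, so it keeps its recording date; E is treated as recorded 3/24/2026, the work-commencement date.
By effective date: B (3/5/2025), D (3/24/2025), E (3/24/2026), C (7/29/2026), A (12/19/2026).
Since A is not senior to C, the subordination leaves the order unchanged.

B, D, E, C, A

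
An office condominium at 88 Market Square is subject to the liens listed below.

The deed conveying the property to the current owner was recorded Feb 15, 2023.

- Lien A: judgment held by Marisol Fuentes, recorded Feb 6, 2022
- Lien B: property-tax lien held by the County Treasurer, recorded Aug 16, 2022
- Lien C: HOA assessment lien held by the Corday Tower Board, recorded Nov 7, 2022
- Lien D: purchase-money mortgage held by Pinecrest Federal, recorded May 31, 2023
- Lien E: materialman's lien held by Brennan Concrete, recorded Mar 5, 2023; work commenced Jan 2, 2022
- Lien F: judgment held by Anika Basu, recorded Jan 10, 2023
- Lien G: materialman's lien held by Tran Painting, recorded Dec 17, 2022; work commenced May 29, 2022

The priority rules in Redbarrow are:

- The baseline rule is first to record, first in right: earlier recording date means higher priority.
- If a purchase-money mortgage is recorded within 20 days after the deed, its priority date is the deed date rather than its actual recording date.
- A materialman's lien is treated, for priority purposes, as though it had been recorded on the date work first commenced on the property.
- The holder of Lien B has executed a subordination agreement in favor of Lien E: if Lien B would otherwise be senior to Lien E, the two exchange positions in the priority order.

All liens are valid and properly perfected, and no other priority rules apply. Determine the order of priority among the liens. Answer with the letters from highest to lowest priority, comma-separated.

Effective dates after the stated exceptions: D was recorded 105 days after the deed — beyond 20 days — so no relation-back applies; E relates back to Jan 2, 2022 (work commenced); G's effective date is May 29, 2022, when work began.
By effective date, earliest first: E (Jan 2, 2022), A (Feb 6, 2022), G (May 29, 2022), B (Aug 16, 2022), C (Nov 7, 2022), F (Jan 10, 2023), D (May 31, 2023).
Since B is not senior to E, the subordination leaves the order unchanged.

E, A, G, B, C, F, D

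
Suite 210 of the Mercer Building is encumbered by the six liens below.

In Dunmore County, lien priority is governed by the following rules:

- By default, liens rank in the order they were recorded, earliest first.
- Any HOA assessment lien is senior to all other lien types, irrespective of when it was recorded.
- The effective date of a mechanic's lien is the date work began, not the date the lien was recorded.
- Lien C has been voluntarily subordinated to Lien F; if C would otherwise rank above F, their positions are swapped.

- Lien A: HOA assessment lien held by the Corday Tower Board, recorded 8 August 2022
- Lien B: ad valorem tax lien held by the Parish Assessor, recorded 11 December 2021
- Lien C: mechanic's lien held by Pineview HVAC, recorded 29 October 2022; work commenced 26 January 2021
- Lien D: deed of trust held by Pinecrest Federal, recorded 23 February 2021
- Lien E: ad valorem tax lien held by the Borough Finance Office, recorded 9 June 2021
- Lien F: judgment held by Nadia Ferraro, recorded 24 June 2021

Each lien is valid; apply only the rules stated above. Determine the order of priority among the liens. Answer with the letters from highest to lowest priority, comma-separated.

Adjusting effective dates: C's effective date is 26 January 2021, when work began.
A, as an HOA assessment lien, has superpriority and ranks first.
Among the remaining liens, by effective date: C (26 January 2021), D (23 February 2021), E (9 June 2021), F (24 June 2021), B (11 December 2021).
C would otherwise be senior to F, so under the subordination agreement C and F exchange positions.

A, F, D, E, C, B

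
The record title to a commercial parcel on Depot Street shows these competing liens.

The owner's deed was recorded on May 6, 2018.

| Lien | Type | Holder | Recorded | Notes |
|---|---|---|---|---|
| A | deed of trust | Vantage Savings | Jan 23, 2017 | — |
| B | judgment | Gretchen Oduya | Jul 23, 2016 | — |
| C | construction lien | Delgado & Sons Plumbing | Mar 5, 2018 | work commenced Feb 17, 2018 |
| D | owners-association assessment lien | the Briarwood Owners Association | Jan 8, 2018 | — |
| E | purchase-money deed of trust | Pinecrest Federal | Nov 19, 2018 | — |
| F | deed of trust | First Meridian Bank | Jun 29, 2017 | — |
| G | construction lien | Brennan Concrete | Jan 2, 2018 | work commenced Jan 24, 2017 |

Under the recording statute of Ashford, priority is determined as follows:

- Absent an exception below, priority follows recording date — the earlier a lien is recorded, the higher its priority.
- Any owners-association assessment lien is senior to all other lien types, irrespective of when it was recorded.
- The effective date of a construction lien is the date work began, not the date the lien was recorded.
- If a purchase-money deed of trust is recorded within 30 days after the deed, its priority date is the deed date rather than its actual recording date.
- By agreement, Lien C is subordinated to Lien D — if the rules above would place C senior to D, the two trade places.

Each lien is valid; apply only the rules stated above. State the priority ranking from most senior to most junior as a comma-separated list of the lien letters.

D, B, A, G, F, C, E

Effective dates after the stated exceptions: C's effective date is Feb 17, 2018, when work began; E was recorded 197 days after the deed, outside the 30-day window, so it keeps its recording date; G's effective date is Jan 24, 2017, when work began.
D, as an owners-association assessment lien, has superpriority and ranks first.
Ordering the rest by effective date: B (Jul 23, 2016), A (Jan 23, 2017), G (Jan 24, 2017), F (Jun 29, 2017), C (Feb 17, 2018), E (Nov 19, 2018).
C is already junior to D, so the subordination agreement changes nothing.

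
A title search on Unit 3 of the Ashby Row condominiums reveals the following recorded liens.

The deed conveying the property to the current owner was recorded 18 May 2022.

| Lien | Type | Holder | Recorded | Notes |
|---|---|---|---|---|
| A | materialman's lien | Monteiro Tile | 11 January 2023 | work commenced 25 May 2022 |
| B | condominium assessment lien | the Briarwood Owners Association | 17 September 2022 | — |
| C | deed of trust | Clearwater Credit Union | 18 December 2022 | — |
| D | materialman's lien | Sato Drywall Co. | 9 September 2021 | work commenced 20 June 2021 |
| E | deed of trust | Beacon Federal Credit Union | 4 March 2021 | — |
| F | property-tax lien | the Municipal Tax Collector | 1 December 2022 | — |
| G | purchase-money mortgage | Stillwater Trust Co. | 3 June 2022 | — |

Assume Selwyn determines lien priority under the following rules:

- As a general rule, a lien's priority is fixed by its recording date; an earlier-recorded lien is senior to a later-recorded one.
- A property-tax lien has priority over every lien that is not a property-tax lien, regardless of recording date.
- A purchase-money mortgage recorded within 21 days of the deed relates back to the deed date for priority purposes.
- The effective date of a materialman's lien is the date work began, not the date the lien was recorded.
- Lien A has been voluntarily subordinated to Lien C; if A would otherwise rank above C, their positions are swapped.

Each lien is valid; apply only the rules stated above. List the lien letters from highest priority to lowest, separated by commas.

First, effective dates: A's effective date is 25 May 2022, when work began; D's effective date is 20 June 2021, when work began; G was recorded within the 21-day window, so its effective date is the deed date 18 May 2022.
F is a property-tax lien and takes priority over every other lien.
Among the remaining liens, by effective date: E (4 March 2021), D (20 June 2021), G (18 May 2022), A (25 May 2022), B (17 September 2022), C (18 December 2022).
The subordination applies — A was senior to C — so A and C swap.

F, E, D, G, C, B, A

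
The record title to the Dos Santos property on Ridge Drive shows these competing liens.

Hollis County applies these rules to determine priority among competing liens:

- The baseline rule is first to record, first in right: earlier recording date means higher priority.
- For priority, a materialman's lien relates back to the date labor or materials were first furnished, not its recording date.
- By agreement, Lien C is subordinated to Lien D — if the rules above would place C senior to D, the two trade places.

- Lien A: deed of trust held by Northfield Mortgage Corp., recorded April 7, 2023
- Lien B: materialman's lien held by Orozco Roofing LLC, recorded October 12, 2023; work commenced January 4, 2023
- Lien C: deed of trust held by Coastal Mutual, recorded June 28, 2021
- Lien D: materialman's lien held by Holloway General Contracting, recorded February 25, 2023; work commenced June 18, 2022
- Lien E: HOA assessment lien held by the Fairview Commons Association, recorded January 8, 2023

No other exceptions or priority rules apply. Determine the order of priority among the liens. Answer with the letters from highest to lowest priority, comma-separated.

First, effective dates: B's effective date is January 4, 2023, when work began; D relates back to June 18, 2022 (work commenced).
Ordering by effective date: C (June 28, 2021), D (June 18, 2022), B (January 4, 2023), E (January 8, 2023), A (April 7, 2023).
The subordination applies — C was senior to D — so C and D swap.

D, C, B, E, A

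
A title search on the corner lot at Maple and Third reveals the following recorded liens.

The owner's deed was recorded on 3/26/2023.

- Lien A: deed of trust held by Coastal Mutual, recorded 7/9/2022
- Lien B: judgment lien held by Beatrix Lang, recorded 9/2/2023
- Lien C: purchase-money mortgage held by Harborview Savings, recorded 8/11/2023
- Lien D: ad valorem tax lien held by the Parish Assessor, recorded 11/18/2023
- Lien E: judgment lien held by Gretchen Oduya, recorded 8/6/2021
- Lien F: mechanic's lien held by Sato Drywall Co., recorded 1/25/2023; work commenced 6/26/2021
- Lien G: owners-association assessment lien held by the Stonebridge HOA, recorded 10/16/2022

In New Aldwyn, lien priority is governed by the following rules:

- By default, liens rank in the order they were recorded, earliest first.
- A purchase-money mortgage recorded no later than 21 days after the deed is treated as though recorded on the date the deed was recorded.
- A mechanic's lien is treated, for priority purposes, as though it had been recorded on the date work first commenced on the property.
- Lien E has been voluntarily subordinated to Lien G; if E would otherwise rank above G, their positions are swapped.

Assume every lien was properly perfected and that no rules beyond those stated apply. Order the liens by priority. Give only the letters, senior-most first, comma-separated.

First, effective dates: C was recorded 138 days after the deed, outside the 21-day window, so it keeps its recording date; F is treated as recorded 6/26/2021, the work-commencement date.
By effective date: F (6/26/2021), E (8/6/2021), A (7/9/2022), G (10/16/2022), C (8/11/2023), B (9/2/2023), D (11/18/2023).
The subordination applies — E was senior to G — so E and G swap.

F, G, A, E, C, B, D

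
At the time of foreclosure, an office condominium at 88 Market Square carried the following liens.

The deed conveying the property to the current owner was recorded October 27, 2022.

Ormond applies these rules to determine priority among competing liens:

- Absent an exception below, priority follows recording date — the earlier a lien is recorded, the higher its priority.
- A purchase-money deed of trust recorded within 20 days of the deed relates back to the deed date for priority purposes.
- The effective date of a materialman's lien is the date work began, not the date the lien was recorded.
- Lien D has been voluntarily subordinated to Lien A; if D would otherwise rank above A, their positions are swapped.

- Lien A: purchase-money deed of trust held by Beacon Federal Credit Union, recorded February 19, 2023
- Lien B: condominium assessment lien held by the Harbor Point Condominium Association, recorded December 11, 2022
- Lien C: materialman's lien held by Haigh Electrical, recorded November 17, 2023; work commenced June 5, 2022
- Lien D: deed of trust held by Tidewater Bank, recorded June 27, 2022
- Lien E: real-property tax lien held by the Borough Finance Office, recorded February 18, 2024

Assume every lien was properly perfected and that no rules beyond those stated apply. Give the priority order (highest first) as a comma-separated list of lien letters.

C, A, B, D, E

Effective dates: A was recorded 115 days after the deed — beyond 20 days — so no relation-back applies; C's effective date is June 5, 2022, when work began.
Sorted by effective date: C (June 5, 2022), D (June 27, 2022), B (December 11, 2022), A (February 19, 2023), E (February 18, 2024).
Because D would otherwise rank above A, the subordination swaps them.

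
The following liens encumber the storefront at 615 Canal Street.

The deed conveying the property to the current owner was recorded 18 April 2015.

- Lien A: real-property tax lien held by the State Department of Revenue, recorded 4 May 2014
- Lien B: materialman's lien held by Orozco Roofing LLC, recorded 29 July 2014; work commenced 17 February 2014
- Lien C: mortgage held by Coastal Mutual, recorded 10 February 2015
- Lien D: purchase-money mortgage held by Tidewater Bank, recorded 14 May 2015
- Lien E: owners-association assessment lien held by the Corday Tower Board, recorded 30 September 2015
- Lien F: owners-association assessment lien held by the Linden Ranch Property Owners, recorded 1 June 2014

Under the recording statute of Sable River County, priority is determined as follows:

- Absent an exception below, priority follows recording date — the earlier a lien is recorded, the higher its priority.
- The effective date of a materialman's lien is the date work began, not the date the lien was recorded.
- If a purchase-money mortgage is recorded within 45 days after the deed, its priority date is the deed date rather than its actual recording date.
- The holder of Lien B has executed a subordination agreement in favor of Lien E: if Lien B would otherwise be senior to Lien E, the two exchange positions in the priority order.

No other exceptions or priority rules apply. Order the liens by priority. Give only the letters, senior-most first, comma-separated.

First, effective dates: B relates back to 17 February 2014 (work commenced); D was recorded within the 45-day window, so its effective date is the deed date 18 April 2015.
By effective date: B (17 February 2014), A (4 May 2014), F (1 June 2014), C (10 February 2015), D (18 April 2015), E (30 September 2015).
The subordination applies — B was senior to E — so B and E swap.

E, A, F, C, D, B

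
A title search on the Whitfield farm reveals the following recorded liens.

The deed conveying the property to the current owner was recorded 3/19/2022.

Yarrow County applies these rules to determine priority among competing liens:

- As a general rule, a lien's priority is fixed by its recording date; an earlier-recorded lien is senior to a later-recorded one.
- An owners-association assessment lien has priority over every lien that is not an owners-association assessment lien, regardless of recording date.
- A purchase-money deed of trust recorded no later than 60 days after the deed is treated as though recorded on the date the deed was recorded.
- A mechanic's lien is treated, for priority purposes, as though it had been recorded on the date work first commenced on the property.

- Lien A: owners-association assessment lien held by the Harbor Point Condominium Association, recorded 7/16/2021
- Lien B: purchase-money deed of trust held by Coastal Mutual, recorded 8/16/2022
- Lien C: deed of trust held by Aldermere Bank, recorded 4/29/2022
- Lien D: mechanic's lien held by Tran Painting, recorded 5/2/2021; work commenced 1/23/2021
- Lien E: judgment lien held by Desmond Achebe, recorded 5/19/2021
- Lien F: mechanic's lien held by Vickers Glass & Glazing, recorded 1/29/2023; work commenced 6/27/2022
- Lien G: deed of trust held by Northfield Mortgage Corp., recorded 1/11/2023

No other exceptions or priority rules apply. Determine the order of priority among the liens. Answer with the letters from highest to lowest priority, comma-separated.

Effective dates after the stated exceptions: B missed the 60-day window (150 days after the deed), so its recording date stands; D's effective date is 1/23/2021, when work began; F relates back to 6/27/2022 (work commenced).
A is an owners-association assessment lien, so it outranks all other liens regardless of date.
The other liens, earliest effective date first: D (1/23/2021), E (5/19/2021), C (4/29/2022), F (6/27/2022), B (8/16/2022), G (1/11/2023).

A, D, E, C, F, B, G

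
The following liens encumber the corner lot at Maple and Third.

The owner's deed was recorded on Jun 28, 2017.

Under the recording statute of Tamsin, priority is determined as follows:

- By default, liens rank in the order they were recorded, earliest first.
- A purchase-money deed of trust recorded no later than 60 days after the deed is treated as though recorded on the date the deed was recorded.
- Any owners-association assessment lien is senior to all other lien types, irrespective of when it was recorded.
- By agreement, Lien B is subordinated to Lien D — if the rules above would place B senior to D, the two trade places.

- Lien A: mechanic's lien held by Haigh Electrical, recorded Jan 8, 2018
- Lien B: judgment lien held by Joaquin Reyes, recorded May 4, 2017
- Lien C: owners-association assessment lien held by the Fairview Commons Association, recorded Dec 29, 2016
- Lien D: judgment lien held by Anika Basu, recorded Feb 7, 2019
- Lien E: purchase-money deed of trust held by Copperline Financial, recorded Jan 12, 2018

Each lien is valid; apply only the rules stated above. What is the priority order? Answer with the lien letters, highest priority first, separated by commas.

C, D, A, E, B

Adjusting effective dates: E was recorded 198 days after the deed, outside the 60-day window, so it keeps its recording date.
C is an owners-association assessment lien and takes priority over every other lien.
The other liens, earliest effective date first: B (May 4, 2017), A (Jan 8, 2018), E (Jan 12, 2018), D (Feb 7, 2019).
B would otherwise be senior to D, so under the subordination agreement B and D exchange positions.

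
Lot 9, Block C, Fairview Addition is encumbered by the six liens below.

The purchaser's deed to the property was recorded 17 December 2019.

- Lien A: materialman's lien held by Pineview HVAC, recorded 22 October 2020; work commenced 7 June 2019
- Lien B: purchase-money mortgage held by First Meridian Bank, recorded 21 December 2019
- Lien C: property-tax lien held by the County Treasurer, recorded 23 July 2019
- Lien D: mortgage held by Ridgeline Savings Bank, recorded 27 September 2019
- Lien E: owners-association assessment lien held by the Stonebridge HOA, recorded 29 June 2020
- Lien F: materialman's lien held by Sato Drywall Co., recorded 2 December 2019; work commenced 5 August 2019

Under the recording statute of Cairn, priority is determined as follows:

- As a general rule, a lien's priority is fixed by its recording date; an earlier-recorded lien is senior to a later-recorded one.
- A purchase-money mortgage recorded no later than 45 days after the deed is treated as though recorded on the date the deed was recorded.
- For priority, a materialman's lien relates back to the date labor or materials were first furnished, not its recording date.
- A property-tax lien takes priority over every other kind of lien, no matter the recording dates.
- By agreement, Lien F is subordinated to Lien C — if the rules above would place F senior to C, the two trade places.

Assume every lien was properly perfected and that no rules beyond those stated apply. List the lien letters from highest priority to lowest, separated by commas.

C, A, F, D, B, E

Effective dates: A relates back to 7 June 2019 (work commenced); B relates back to the deed date 17 December 2019; F relates back to 5 August 2019 (work commenced).
C is a property-tax lien and takes priority over every other lien.
Among the remaining liens, by effective date: A (7 June 2019), F (5 August 2019), D (27 September 2019), B (17 December 2019), E (29 June 2020).
F is already junior to C, so the subordination agreement changes nothing.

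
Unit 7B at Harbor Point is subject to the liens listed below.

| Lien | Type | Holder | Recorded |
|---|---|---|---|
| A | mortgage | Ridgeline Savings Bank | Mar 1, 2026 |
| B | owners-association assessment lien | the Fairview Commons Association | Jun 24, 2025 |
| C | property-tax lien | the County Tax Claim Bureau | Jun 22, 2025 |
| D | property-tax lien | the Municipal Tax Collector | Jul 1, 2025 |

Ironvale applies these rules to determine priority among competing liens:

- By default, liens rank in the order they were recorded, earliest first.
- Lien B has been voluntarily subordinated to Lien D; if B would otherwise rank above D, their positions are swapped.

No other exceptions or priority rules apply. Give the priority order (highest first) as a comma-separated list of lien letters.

C, D, B, A

Ordering by effective date: C (Jun 22, 2025), B (Jun 24, 2025), D (Jul 1, 2025), A (Mar 1, 2026).
B is senior to D before the subordination, so the two trade places.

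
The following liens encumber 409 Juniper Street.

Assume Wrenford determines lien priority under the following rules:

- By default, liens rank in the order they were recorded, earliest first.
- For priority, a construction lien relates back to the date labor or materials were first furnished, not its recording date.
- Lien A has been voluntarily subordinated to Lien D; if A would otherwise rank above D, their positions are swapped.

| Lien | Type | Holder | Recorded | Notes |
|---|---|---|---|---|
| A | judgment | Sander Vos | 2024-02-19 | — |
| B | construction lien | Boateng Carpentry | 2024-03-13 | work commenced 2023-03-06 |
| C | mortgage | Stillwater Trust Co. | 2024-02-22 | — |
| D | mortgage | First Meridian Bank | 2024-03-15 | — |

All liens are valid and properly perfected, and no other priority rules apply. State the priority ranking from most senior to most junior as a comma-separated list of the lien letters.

Adjusting effective dates: B is treated as recorded 2023-03-06, the work-commencement date.
Ordering by effective date: B (2023-03-06), A (2024-02-19), C (2024-02-22), D (2024-03-15).
A would otherwise be senior to D, so under the subordination agreement A and D exchange positions.

B, D, C, A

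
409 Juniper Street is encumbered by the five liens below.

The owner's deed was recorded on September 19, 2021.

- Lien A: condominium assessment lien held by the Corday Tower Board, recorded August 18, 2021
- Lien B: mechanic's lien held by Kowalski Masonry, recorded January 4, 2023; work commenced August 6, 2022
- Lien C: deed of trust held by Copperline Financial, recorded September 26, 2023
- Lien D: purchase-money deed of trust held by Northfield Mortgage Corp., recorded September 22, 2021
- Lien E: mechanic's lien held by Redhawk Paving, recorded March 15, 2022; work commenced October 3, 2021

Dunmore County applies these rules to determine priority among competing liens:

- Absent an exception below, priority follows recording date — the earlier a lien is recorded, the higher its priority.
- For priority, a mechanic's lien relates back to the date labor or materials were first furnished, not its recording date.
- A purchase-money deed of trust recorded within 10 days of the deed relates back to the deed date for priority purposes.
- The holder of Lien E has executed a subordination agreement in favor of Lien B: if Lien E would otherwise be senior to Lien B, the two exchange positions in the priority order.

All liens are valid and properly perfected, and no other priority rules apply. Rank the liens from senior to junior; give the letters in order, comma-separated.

A, D, B, E, C

Effective dates after the stated exceptions: B relates back to August 6, 2022 (work commenced); D was recorded within the 10-day window, so its effective date is the deed date September 19, 2021; E is treated as recorded October 3, 2021, the work-commencement date.
By effective date, earliest first: A (August 18, 2021), D (September 19, 2021), E (October 3, 2021), B (August 6, 2022), C (September 26, 2023).
The subordination applies — E was senior to B — so E and B swap.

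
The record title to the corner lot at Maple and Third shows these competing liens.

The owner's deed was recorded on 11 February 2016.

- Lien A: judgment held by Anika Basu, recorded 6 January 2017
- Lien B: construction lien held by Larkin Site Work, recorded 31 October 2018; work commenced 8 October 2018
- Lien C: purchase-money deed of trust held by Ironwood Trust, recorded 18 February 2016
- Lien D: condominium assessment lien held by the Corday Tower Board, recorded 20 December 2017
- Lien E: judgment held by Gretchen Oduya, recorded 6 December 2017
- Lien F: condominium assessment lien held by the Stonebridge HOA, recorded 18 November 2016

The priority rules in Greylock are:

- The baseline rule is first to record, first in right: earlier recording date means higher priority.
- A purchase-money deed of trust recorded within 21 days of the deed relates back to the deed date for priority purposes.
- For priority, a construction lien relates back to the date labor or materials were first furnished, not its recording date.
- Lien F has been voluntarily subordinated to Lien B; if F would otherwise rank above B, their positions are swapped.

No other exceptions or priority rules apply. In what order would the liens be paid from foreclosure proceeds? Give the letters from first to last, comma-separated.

First, effective dates: B relates back to 8 October 2018 (work commenced); C's effective date is the deed date, 11 February 2016.
Sorted by effective date: C (11 February 2016), F (18 November 2016), A (6 January 2017), E (6 December 2017), D (20 December 2017), B (8 October 2018).
F would otherwise be senior to B, so under the subordination agreement F and B exchange positions.

C, B, A, E, D, F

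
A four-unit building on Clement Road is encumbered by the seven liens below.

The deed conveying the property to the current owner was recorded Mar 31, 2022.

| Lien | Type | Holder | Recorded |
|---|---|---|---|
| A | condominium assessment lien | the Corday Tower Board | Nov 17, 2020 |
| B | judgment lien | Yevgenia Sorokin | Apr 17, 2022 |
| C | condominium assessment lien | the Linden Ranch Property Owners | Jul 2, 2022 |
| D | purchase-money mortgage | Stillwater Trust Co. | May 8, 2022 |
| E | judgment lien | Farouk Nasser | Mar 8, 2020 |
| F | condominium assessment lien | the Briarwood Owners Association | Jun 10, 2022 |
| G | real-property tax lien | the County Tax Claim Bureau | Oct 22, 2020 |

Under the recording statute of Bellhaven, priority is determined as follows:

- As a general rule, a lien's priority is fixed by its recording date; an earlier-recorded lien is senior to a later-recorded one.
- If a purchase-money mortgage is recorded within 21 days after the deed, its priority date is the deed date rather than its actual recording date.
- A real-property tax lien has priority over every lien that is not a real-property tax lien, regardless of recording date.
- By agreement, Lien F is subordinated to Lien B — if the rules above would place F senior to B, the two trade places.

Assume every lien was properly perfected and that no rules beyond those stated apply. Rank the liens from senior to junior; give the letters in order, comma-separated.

Effective dates: D was recorded 38 days after the deed — beyond 21 days — so no relation-back applies.
G is a real-property tax lien, so it outranks all other liens regardless of date.
Remaining liens by effective date: E (Mar 8, 2020), A (Nov 17, 2020), B (Apr 17, 2022), D (May 8, 2022), F (Jun 10, 2022), C (Jul 2, 2022).
F is already junior to B, so the subordination agreement changes nothing.

G, E, A, B, D, F, C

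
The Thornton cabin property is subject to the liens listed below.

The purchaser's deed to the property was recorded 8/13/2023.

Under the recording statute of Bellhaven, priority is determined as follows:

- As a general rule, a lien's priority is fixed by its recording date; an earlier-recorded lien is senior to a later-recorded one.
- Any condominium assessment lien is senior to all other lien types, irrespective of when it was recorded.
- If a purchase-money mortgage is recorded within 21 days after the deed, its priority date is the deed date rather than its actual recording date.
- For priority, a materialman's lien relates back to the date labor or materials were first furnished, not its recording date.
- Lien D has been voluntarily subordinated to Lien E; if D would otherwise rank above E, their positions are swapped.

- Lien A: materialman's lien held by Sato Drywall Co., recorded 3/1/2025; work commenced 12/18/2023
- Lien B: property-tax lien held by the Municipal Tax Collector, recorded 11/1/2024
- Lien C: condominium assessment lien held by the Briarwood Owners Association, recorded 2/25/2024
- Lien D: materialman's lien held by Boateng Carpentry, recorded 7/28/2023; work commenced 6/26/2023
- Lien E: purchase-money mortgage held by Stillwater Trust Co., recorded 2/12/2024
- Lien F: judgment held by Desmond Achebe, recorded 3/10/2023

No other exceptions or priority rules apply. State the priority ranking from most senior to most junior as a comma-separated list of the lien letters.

C, F, E, A, D, B

First, effective dates: A relates back to 12/18/2023 (work commenced); D relates back to 6/26/2023 (work commenced); E was recorded 183 days after the deed — beyond 21 days — so no relation-back applies.
C is a condominium assessment lien and takes priority over every other lien.
Ordering the rest by effective date: F (3/10/2023), D (6/26/2023), A (12/18/2023), E (2/12/2024), B (11/1/2024).
D would otherwise be senior to E, so under the subordination agreement D and E exchange positions.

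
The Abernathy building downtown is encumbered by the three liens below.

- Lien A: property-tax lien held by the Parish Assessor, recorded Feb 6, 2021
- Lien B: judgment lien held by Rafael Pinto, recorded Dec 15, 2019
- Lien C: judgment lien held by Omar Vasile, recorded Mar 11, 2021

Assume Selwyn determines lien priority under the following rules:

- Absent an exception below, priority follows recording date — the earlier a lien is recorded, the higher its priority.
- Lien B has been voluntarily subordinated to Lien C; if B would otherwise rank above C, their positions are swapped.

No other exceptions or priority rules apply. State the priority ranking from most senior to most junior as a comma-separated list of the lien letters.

C, A, B

Sorted by effective date: B (Dec 15, 2019), A (Feb 6, 2021), C (Mar 11, 2021).
B would otherwise be senior to C, so under the subordination agreement B and C exchange positions.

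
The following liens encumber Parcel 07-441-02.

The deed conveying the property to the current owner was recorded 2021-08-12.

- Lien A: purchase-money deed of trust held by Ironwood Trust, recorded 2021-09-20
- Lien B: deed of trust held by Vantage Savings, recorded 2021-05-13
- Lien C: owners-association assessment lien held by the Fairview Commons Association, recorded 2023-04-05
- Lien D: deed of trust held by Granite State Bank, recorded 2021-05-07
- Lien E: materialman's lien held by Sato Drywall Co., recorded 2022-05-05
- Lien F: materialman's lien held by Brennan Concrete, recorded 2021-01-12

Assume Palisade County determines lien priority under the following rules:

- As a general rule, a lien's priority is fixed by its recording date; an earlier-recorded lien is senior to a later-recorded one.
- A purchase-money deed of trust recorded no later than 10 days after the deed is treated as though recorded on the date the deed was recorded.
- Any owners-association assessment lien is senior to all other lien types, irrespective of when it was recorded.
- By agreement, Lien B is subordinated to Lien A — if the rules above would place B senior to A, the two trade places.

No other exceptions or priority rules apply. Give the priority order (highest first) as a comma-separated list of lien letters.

C, F, D, A, B, E

Effective dates after the stated exceptions: A missed the 10-day window (39 days after the deed), so its recording date stands.
As an owners-association assessment lien, C is senior to every other lien.
Among the remaining liens, by effective date: F (2021-01-12), D (2021-05-07), B (2021-05-13), A (2021-09-20), E (2022-05-05).
B would otherwise be senior to A, so under the subordination agreement B and A exchange positions.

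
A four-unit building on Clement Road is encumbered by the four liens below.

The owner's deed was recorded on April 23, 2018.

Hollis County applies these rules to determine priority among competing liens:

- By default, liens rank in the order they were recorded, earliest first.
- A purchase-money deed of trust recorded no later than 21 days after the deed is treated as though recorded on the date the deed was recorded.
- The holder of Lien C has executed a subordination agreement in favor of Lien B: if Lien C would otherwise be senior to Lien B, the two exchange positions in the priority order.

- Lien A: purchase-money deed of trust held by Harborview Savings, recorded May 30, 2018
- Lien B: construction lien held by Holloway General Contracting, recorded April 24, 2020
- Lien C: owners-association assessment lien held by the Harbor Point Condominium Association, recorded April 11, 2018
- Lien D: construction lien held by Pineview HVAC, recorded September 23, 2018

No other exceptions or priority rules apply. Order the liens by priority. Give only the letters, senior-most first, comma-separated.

B, A, D, C

Effective dates after the stated exceptions: A was recorded 37 days after the deed, outside the 21-day window, so it keeps its recording date.
By effective date, earliest first: C (April 11, 2018), A (May 30, 2018), D (September 23, 2018), B (April 24, 2020).
C would otherwise be senior to B, so under the subordination agreement C and B exchange positions.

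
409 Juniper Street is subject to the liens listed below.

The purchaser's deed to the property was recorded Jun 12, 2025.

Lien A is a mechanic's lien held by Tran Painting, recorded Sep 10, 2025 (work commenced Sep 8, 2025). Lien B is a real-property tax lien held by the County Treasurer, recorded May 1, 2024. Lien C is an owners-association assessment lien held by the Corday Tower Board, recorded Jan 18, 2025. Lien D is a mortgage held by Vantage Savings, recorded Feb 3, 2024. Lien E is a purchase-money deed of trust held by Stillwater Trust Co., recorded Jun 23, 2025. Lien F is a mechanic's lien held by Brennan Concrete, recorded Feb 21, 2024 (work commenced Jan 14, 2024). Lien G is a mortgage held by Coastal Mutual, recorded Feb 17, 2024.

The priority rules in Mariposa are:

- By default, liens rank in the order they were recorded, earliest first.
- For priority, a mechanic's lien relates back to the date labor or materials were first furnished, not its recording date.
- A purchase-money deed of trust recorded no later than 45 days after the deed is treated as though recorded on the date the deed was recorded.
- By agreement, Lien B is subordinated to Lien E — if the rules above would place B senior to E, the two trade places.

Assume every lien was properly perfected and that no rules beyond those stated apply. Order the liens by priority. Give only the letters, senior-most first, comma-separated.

Adjusting effective dates: A's effective date is Sep 8, 2025, when work began; E relates back to the deed date Jun 12, 2025; F's effective date is Jan 14, 2024, when work began.
By effective date, earliest first: F (Jan 14, 2024), D (Feb 3, 2024), G (Feb 17, 2024), B (May 1, 2024), C (Jan 18, 2025), E (Jun 12, 2025), A (Sep 8, 2025).
B is senior to E before the subordination, so the two trade places.

F, D, G, E, C, B, A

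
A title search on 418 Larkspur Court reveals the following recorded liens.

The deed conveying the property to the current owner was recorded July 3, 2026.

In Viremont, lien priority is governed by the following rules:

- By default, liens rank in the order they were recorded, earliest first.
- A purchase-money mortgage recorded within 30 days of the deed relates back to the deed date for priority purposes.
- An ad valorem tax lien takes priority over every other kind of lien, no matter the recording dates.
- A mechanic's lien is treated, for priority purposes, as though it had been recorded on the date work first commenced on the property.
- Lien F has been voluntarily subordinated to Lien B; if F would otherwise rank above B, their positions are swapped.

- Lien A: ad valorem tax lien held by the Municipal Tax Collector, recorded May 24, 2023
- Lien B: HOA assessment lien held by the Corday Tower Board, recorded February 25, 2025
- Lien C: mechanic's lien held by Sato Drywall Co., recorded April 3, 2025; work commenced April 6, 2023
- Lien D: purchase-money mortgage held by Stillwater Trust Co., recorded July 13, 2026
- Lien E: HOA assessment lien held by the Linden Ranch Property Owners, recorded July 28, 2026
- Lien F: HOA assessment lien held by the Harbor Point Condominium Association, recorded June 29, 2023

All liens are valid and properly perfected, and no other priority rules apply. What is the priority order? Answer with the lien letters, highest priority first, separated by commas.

A, C, B, F, D, E

Adjusting effective dates: C relates back to April 6, 2023 (work commenced); D's effective date is the deed date, July 3, 2026.
A, as an ad valorem tax lien, has superpriority and ranks first.
The other liens, earliest effective date first: C (April 6, 2023), F (June 29, 2023), B (February 25, 2025), D (July 3, 2026), E (July 28, 2026).
Because F would otherwise rank above B, the subordination swaps them.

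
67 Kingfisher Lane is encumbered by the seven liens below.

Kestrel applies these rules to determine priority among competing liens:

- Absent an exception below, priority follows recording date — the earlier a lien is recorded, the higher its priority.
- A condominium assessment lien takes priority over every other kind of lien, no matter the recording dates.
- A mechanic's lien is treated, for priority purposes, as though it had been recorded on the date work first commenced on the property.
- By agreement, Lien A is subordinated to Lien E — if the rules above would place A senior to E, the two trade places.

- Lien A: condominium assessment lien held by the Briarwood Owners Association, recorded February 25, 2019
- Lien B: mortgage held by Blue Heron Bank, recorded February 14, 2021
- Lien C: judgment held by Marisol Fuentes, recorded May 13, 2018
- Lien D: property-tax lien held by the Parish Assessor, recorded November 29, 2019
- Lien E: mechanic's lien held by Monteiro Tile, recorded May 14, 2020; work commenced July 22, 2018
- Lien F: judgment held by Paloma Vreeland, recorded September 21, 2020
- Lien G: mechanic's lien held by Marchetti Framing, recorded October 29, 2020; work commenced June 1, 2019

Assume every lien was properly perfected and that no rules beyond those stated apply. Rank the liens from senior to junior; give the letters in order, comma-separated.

First, effective dates: E relates back to July 22, 2018 (work commenced); G is treated as recorded June 1, 2019, the work-commencement date.
As a condominium assessment lien, A is senior to every other lien.
Remaining liens by effective date: C (May 13, 2018), E (July 22, 2018), G (June 1, 2019), D (November 29, 2019), F (September 21, 2020), B (February 14, 2021).
A would otherwise be senior to E, so under the subordination agreement A and E exchange positions.

E, C, A, G, D, F, B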